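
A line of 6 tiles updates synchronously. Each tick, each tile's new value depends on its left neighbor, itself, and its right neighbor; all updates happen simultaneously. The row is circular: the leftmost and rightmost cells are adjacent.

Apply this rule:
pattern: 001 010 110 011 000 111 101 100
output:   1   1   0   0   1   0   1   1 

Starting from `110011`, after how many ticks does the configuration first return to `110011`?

001100
110011

2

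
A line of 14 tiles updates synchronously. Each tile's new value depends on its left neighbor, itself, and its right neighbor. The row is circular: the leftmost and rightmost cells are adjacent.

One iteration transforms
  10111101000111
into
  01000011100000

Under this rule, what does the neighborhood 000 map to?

At position 9 the neighborhood is 000; the next row has 0 there.

0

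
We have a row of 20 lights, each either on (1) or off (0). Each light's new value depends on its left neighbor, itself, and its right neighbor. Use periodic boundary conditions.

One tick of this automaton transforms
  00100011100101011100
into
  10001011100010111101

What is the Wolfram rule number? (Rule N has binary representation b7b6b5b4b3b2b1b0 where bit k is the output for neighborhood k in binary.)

position 7: 111 → 1  (bit 7 = 1)
position 8: 110 → 1  (bit 6 = 1)
position 12: 101 → 1  (bit 5 = 1)
position 3: 100 → 0  (bit 4 = 0)
position 6: 011 → 1  (bit 3 = 1)
position 2: 010 → 0  (bit 2 = 0)
position 1: 001 → 0  (bit 1 = 0)
position 0: 000 → 1  (bit 0 = 1)
bits b7..b0 = 11101001 = 233

233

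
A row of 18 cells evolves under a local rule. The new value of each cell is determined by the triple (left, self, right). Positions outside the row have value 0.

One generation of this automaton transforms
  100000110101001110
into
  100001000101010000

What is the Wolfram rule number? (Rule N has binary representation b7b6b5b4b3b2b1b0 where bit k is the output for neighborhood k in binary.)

6

position 15: 111 → 0  (bit 7 = 0)
position 7: 110 → 0  (bit 6 = 0)
position 8: 101 → 0  (bit 5 = 0)
position 1: 100 → 0  (bit 4 = 0)
position 6: 011 → 0  (bit 3 = 0)
position 0: 010 → 1  (bit 2 = 1)
position 5: 001 → 1  (bit 1 = 1)
position 2: 000 → 0  (bit 0 = 0)
bits b7..b0 = 00000110 = 6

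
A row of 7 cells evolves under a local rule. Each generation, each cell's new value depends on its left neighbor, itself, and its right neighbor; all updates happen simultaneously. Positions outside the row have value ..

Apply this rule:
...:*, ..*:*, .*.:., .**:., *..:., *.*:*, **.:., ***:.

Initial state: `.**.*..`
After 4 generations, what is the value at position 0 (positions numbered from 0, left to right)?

.

*..*..*
..*..*.
**..*..
...*..*
position 0 holds .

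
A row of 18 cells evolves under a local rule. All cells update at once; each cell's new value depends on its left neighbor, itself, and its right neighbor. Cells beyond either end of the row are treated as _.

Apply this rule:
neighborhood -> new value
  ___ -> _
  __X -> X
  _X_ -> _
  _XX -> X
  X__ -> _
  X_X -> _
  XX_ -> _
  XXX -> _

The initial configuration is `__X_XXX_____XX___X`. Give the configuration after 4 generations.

_X__X______XX___X_
X__X______XX___X__
__X______XX___X___
_X______XX___X____

_X______XX___X____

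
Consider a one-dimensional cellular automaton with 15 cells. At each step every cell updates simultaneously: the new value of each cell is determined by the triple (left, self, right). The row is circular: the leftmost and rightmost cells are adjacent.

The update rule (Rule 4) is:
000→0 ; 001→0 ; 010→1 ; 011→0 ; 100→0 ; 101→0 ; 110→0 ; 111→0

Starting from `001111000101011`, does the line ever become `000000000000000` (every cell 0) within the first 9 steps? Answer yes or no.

step 1: 000000000101000
step 2: 000000000101000  (fixed point — unchanged through step 9)
step 9 is 000000000101000, still not uniform 0

no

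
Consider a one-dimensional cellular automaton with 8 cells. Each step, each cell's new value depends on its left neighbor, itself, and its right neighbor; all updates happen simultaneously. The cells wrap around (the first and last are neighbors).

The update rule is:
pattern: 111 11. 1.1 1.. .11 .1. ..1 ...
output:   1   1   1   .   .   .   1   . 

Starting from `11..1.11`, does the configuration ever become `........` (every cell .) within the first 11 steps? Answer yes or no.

11.1.1.1
111.1.1.
.111.1.1
1.111.1.
.1.111.1
1.1.111.
.1.1.111
1.1.1.11
11.1.1.1  (repeats step 1; period 8)
step 11: .111.1.1
step 11 is .111.1.1, still not uniform .

no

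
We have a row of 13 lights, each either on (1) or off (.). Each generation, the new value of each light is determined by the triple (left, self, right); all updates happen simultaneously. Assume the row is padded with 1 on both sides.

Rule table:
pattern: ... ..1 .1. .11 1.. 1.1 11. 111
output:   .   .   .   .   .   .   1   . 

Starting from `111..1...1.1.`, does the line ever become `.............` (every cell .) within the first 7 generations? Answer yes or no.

..1..........
.............
all cells are . at generation 2

yes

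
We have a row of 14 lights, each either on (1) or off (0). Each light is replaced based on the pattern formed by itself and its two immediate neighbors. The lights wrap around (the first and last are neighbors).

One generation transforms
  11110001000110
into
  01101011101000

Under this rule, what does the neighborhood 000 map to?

At position 5 the neighborhood is 000; the next row has 0 there.

0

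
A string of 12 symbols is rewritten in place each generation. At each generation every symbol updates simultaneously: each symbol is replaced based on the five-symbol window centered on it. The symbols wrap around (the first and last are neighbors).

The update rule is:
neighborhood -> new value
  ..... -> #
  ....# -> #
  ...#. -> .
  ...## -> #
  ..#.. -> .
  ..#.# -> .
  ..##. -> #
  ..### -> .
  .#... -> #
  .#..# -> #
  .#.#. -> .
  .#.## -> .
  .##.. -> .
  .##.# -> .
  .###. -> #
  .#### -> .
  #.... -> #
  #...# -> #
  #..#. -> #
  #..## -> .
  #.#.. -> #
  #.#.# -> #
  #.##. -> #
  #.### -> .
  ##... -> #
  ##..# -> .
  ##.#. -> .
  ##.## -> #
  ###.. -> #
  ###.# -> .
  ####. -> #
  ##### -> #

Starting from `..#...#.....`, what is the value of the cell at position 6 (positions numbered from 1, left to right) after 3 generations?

generation 1: #..##..#####
generation 2: #..#.....###
generation 3: #.#.#####..#
position 6 holds #

#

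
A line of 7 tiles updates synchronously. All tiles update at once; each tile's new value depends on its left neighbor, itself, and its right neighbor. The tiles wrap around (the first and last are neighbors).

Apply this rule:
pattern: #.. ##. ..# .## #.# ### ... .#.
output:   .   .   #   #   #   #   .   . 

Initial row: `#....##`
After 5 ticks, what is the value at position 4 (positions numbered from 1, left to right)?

....###
...###.
..###..
.###...
###....
position 4 holds .

.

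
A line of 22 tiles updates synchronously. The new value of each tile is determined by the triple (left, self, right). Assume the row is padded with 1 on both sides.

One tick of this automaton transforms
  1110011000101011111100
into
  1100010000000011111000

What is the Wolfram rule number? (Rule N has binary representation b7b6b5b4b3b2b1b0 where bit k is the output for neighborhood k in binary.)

position 0: 111 → 1  (bit 7 = 1)
position 2: 110 → 0  (bit 6 = 0)
position 11: 101 → 0  (bit 5 = 0)
position 3: 100 → 0  (bit 4 = 0)
position 5: 011 → 1  (bit 3 = 1)
position 10: 010 → 0  (bit 2 = 0)
position 4: 001 → 0  (bit 1 = 0)
position 8: 000 → 0  (bit 0 = 0)
bits b7..b0 = 10001000 = 136

136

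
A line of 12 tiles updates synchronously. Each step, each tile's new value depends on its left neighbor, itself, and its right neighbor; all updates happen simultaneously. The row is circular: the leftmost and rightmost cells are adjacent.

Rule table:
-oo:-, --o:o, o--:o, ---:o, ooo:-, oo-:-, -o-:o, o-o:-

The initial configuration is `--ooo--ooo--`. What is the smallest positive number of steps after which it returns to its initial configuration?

oo---oo---oo
--ooo--ooo--

2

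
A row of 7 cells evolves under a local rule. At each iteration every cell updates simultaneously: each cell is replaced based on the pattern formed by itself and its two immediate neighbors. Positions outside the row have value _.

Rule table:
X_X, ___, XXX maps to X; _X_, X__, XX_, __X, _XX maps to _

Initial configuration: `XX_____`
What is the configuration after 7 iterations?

X__X__X

iteration 1: ___XXXX
iteration 2: XX__XX_
iteration 3: _______
iteration 4: XXXXXXX
iteration 5: _XXXXX_
iteration 6: __XXX__
iteration 7: X__X__X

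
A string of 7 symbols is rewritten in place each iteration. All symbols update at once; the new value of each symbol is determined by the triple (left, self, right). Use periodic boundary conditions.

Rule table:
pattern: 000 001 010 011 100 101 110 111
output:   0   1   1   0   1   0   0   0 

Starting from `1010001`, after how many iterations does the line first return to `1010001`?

7

0011010
0100011
0110100
1000110
1101000
0001101
1010001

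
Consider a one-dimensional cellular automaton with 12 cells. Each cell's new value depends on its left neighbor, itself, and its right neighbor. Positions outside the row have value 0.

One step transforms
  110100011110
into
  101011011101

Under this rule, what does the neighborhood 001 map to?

0

At position 6 the neighborhood is 001; the next row has 0 there.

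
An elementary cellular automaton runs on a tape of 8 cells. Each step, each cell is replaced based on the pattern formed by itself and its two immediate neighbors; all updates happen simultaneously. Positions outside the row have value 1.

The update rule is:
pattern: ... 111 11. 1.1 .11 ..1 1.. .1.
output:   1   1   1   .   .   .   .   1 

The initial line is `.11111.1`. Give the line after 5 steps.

..1111..
...111..
.1..11..
.1...1..
.1.1.1..

.1.1.1..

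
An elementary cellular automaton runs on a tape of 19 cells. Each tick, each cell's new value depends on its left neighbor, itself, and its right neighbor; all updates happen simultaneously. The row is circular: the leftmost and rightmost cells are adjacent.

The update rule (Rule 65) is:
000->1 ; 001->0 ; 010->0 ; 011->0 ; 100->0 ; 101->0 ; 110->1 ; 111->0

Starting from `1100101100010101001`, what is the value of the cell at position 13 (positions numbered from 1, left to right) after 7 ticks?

0100000101000000000
0001110000011111111
0100010111000000001
0001000001011111100
1100011100000000101
0101000101111110000
0000010000000010111
position 13 holds 0

0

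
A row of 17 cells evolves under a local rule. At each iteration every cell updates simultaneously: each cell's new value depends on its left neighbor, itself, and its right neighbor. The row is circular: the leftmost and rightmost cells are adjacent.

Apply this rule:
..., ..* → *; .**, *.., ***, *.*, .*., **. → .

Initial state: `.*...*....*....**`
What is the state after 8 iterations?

..****...*....*..

...**..***..***..
***...*....*....*
....**..***..***.
****...*....*....
.....**..***..***
.****...*....*...
*.....**..***..**
..****...*....*..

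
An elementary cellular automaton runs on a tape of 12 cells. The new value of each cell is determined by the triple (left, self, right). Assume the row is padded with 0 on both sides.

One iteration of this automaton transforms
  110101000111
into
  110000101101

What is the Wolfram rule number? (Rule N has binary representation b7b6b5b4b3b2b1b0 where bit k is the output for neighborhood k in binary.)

position 10: 111 → 0  (bit 7 = 0)
position 1: 110 → 1  (bit 6 = 1)
position 2: 101 → 0  (bit 5 = 0)
position 6: 100 → 1  (bit 4 = 1)
position 0: 011 → 1  (bit 3 = 1)
position 3: 010 → 0  (bit 2 = 0)
position 8: 001 → 1  (bit 1 = 1)
position 7: 000 → 0  (bit 0 = 0)
bits b7..b0 = 01011010 = 90

90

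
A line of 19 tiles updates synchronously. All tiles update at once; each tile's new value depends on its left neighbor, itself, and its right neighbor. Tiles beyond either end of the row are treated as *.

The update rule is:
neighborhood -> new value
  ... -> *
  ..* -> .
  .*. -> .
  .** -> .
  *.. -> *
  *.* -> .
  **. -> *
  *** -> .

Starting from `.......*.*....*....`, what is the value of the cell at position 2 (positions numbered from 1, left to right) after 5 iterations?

*

******....***..***.
.....****...**...*.
****....***..***...
...****...**...***.
**....***..***...*.
position 2 holds *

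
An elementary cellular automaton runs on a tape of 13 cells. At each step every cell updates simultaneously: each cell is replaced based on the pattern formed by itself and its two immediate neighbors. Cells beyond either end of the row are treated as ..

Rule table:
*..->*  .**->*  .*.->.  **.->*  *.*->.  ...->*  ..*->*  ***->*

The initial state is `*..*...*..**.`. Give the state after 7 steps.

.**.***.*****
***.***.*****
***.***.*****  (fixed point — unchanged through step 7)

***.***.*****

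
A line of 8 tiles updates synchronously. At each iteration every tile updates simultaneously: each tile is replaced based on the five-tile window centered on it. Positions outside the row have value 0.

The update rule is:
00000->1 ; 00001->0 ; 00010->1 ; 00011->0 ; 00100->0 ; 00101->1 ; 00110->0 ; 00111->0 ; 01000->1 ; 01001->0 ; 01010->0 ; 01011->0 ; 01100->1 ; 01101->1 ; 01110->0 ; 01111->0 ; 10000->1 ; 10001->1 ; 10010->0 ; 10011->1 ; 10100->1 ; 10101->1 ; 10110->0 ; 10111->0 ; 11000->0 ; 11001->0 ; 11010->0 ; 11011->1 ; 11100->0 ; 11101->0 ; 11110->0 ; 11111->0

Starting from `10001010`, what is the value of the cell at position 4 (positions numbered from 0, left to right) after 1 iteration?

1

iteration 1: 01111011
position 4 holds 1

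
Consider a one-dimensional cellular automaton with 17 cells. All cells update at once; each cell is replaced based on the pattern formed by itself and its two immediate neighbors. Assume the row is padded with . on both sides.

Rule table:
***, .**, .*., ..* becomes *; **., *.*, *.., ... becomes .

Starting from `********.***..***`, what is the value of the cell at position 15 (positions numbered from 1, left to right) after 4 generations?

.

*******..**..***.
******..**..***..
*****..**..***...
****..**..***....
position 15 holds .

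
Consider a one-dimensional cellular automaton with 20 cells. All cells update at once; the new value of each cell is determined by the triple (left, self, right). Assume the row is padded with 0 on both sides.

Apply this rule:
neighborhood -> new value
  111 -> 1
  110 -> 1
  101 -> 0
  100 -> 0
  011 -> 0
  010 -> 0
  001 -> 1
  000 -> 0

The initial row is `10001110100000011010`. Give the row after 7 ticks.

01000000100000000000

00010110000000101000
00100010000001000000
01000100000010000000
10001000000100000000
00010000001000000000
00100000010000000000
01000000100000000000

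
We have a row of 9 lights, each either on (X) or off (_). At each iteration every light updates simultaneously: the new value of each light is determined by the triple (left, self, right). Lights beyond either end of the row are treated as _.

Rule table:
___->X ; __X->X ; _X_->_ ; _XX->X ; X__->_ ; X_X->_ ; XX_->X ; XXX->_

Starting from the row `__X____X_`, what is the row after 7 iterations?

XX__XXX__
XX_XX_X_X
XX_XX____
XX_XX_XXX
XX_XX_X_X  (repeats iteration 2; period 3)
iteration 7: XX_XX_XXX

XX_XX_XXX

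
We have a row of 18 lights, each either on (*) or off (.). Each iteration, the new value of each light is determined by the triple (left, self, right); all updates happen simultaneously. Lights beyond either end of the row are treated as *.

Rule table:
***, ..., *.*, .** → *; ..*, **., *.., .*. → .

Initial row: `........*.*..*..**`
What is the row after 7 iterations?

.******..*......**
******.....****.**
*****..***.***.***
****...**.***.****
***..*.*.***.*****
**....*.***.******
*..**..***.*******

*..**..***.*******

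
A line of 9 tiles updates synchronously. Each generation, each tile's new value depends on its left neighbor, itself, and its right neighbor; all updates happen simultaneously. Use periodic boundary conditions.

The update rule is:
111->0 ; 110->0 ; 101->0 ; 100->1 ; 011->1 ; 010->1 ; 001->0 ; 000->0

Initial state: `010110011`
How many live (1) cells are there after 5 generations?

4

010101010
010101011
010101010  (repeats generation 1; period 2)
generation 5: 010101010
count of 1: 4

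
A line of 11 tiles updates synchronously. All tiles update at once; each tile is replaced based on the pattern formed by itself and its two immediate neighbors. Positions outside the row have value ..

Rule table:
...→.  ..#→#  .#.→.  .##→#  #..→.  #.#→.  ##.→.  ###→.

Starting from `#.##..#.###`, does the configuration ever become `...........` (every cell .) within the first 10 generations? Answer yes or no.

..#..#..#..
.#..#..#...
#..#..#....
..#..#.....
.#..#......
#..#.......
..#........
.#.........
#..........
...........
all cells are . at generation 10

yes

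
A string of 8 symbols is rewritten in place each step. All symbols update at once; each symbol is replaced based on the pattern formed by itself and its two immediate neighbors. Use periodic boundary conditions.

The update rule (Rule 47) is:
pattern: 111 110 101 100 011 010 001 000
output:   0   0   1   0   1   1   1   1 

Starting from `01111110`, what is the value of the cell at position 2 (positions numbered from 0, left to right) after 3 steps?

11000000
10011111
00110000
position 2 holds 1

1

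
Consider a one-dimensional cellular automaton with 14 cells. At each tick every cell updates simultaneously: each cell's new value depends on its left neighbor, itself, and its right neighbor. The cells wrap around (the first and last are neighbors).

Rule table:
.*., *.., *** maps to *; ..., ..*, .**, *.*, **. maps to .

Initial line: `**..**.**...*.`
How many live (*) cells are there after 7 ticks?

..*......*..*.
..**.....**.**
*...*.........
**..**........
..*...*.......
..**..**......
....*...*.....
count of *: 2

2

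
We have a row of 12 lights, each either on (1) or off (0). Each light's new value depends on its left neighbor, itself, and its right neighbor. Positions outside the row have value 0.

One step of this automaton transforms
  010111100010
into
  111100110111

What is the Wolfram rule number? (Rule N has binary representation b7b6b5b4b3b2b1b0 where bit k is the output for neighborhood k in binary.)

position 4: 111 → 0  (bit 7 = 0)
position 6: 110 → 1  (bit 6 = 1)
position 2: 101 → 1  (bit 5 = 1)
position 7: 100 → 1  (bit 4 = 1)
position 3: 011 → 1  (bit 3 = 1)
position 1: 010 → 1  (bit 2 = 1)
position 0: 001 → 1  (bit 1 = 1)
position 8: 000 → 0  (bit 0 = 0)
bits b7..b0 = 01111110 = 126

126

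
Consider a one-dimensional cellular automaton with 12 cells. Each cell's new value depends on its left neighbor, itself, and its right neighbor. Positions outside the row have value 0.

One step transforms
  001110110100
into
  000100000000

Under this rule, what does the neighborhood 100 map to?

0

At position 10 the neighborhood is 100; the next row has 0 there.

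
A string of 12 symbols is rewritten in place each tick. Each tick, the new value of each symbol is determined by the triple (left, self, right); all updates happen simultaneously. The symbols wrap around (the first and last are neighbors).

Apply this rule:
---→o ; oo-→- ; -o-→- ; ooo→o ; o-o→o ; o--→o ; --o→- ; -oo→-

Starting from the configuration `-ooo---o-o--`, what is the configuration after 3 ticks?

--o-oo--o-oo
o--o--o--o--
-o--o--o--o-

-o--o--o--o-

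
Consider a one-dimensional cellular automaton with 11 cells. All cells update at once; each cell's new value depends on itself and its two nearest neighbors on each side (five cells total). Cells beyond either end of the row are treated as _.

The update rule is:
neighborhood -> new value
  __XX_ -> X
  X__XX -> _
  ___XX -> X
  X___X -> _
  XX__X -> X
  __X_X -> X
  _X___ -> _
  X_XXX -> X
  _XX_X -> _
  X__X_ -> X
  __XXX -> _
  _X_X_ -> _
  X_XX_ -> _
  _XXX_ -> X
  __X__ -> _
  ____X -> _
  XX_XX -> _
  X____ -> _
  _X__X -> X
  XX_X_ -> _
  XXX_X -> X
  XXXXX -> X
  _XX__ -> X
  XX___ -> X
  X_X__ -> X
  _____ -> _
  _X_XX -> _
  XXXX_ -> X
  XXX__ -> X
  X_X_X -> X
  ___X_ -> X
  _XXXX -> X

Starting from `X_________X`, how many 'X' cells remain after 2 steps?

1

_________X_
________X__
count of X: 1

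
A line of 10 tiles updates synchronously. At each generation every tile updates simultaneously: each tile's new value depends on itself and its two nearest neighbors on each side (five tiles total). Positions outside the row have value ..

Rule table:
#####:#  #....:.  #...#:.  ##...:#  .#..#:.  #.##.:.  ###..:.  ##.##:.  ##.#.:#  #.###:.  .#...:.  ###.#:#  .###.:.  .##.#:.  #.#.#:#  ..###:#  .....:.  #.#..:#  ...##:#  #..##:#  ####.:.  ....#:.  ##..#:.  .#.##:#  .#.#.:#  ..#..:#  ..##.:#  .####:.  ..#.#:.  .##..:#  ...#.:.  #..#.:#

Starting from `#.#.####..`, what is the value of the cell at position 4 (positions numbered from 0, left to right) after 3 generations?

#

generation 1: .###....#.
generation 2: ##..#...#.
generation 3: ##.##...#.
position 4 holds #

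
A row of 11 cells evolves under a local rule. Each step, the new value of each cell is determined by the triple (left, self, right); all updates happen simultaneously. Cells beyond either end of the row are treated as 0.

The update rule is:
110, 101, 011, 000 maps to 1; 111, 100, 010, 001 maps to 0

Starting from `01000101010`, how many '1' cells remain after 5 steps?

6

00010010100
11000001001
11011100000
11110101111
10011011001
count of 1: 6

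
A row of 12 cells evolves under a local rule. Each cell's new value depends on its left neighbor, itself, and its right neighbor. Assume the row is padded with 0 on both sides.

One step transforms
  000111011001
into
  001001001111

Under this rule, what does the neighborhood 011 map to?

At position 3 the neighborhood is 011; the next row has 0 there.

0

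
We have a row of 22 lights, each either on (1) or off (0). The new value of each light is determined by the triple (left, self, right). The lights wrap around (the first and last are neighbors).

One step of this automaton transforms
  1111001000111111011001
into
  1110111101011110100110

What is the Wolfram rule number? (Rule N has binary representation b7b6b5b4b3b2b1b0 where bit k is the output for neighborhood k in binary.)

position 0: 111 → 1  (bit 7 = 1)
position 3: 110 → 0  (bit 6 = 0)
position 16: 101 → 1  (bit 5 = 1)
position 4: 100 → 1  (bit 4 = 1)
position 10: 011 → 0  (bit 3 = 0)
position 6: 010 → 1  (bit 2 = 1)
position 5: 001 → 1  (bit 1 = 1)
position 8: 000 → 0  (bit 0 = 0)
bits b7..b0 = 10110110 = 182

182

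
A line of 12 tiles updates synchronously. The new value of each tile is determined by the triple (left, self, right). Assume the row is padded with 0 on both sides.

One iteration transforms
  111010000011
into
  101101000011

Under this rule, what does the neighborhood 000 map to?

At position 6 the neighborhood is 000; the next row has 0 there.

0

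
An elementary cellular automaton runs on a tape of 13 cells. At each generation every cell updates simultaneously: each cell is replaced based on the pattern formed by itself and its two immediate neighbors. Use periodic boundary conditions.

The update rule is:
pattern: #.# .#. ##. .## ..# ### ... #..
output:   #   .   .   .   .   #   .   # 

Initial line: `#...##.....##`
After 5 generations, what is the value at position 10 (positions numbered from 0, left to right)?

generation 1: .#....#.....#
generation 2: #.#....#.....
generation 3: .#.#....#....
generation 4: ..#.#....#...
generation 5: ...#.#....#..
position 10 holds #

#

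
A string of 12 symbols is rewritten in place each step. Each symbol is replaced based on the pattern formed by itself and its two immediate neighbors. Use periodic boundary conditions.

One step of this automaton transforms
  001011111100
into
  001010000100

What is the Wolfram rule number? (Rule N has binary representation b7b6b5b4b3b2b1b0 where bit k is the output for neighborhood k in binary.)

76

position 5: 111 → 0  (bit 7 = 0)
position 9: 110 → 1  (bit 6 = 1)
position 3: 101 → 0  (bit 5 = 0)
position 10: 100 → 0  (bit 4 = 0)
position 4: 011 → 1  (bit 3 = 1)
position 2: 010 → 1  (bit 2 = 1)
position 1: 001 → 0  (bit 1 = 0)
position 0: 000 → 0  (bit 0 = 0)
bits b7..b0 = 01001100 = 76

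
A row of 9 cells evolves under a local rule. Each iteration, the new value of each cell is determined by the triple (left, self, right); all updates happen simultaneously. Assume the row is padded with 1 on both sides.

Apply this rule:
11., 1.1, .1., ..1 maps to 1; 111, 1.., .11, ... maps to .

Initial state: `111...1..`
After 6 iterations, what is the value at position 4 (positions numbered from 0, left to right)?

..1..11.1
.11.1.11.
1.1111.11
11...11..
.1..1.1.1
11.11111.
position 4 holds 1

1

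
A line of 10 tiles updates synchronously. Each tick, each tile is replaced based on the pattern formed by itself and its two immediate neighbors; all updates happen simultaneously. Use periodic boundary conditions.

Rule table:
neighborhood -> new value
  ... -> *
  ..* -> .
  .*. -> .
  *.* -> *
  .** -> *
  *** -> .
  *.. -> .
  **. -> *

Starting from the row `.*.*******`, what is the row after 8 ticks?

tick 1: *.**.....*
tick 2: ****.***.*
tick 3: ...***.***
tick 4: .*.*.***.*
tick 5: *.*.**.**.
tick 6: .*.*******  (repeats tick 0; period 6)
tick 8: ****.***.*

****.***.*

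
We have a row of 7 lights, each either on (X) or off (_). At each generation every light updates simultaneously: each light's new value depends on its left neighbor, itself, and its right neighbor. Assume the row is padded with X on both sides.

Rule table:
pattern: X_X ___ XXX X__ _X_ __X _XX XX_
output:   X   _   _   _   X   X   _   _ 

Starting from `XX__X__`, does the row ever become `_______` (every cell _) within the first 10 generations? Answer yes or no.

___XX_X
__X__X_
_XX_XXX
X__X___
__XX__X
_X___X_
XX__XXX
___X___
__XX__X  (repeats generation 5; period 4)
generation 10: _X___X_
generation 10 is _X___X_, still not uniform _

no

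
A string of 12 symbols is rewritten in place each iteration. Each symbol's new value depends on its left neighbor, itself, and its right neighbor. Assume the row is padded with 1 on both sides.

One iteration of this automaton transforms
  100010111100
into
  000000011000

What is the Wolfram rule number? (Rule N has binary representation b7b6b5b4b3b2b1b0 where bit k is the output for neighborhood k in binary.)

position 7: 111 → 1  (bit 7 = 1)
position 0: 110 → 0  (bit 6 = 0)
position 5: 101 → 0  (bit 5 = 0)
position 1: 100 → 0  (bit 4 = 0)
position 6: 011 → 0  (bit 3 = 0)
position 4: 010 → 0  (bit 2 = 0)
position 3: 001 → 0  (bit 1 = 0)
position 2: 000 → 0  (bit 0 = 0)
bits b7..b0 = 10000000 = 128

128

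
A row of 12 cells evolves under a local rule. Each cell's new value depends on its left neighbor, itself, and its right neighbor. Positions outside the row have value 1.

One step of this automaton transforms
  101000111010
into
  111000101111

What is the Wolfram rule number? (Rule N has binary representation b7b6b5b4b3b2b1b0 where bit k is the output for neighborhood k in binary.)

position 7: 111 → 0  (bit 7 = 0)
position 0: 110 → 1  (bit 6 = 1)
position 1: 101 → 1  (bit 5 = 1)
position 3: 100 → 0  (bit 4 = 0)
position 6: 011 → 1  (bit 3 = 1)
position 2: 010 → 1  (bit 2 = 1)
position 5: 001 → 0  (bit 1 = 0)
position 4: 000 → 0  (bit 0 = 0)
bits b7..b0 = 01101100 = 108

108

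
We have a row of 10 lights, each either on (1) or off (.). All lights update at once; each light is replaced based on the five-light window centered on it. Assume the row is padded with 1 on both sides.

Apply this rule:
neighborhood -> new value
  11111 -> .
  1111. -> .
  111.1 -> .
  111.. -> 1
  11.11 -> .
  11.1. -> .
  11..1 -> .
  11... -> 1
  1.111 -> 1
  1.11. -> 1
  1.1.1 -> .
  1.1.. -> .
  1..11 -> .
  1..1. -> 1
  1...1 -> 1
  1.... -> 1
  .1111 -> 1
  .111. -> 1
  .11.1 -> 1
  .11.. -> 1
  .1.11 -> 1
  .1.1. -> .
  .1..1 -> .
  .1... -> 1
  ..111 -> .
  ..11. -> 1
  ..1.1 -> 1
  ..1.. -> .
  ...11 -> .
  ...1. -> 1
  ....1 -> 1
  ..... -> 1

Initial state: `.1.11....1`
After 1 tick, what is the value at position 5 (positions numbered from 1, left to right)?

..111111..
position 5 holds 1

1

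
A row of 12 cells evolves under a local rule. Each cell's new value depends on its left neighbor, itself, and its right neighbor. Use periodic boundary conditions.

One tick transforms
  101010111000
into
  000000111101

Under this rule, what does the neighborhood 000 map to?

At position 10 the neighborhood is 000; the next row has 0 there.

0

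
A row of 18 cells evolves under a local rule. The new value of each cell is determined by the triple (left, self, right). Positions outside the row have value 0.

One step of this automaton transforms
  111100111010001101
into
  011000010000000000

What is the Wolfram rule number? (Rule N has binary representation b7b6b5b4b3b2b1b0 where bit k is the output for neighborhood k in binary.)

position 1: 111 → 1  (bit 7 = 1)
position 3: 110 → 0  (bit 6 = 0)
position 9: 101 → 0  (bit 5 = 0)
position 4: 100 → 0  (bit 4 = 0)
position 0: 011 → 0  (bit 3 = 0)
position 10: 010 → 0  (bit 2 = 0)
position 5: 001 → 0  (bit 1 = 0)
position 12: 000 → 0  (bit 0 = 0)
bits b7..b0 = 10000000 = 128

128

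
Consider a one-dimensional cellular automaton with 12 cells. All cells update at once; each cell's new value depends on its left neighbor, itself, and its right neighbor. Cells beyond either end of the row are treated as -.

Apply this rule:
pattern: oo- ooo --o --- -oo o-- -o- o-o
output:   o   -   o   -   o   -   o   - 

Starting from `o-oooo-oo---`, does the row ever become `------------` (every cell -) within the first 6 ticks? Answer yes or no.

no

o-o--o-oo---
o-o-oo-oo---
o-o-oo-oo---  (fixed point — unchanged through tick 6)
tick 6 is o-o-oo-oo---, still not uniform -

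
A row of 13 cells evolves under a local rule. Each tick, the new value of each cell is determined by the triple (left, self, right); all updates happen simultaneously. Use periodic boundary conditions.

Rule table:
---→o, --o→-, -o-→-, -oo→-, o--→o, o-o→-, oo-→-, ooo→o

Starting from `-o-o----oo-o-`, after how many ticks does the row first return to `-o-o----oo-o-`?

----ooo-----o
ooo--o-oooo--
-o-o----oo-o-

3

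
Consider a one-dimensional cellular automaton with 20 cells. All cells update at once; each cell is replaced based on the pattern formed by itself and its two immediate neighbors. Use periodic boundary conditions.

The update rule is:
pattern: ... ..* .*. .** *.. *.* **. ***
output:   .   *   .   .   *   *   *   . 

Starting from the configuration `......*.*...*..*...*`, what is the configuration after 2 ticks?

*....*.*.*.*.**.*.*.
.*..*.*.*.*.*.**.*.*

.*..*.*.*.*.*.**.*.*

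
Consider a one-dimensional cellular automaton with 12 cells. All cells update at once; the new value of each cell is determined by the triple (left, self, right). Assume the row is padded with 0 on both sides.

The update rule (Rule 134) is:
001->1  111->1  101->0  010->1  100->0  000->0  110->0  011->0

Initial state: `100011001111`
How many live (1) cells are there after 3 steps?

2

step 1: 100100010110
step 2: 101100110000
step 3: 100001000000
count of 1: 2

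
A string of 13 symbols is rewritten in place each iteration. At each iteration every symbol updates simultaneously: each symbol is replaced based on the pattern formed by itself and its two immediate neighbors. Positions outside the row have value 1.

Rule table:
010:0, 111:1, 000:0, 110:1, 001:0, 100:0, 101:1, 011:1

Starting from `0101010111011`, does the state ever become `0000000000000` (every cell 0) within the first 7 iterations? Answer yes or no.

no

iteration 1: 1010101111111
iteration 2: 1101011111111
iteration 3: 1110111111111
iteration 4: 1111111111111
iteration 5: 1111111111111  (fixed point — unchanged through iteration 7)
iteration 7 is 1111111111111, still not uniform 0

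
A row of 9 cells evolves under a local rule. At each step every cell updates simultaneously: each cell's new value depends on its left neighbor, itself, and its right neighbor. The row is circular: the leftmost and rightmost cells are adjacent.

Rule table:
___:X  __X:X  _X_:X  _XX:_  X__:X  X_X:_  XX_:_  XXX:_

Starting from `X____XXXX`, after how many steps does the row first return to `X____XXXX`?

step 1: _XXXX____
step 2: X____XXXX

2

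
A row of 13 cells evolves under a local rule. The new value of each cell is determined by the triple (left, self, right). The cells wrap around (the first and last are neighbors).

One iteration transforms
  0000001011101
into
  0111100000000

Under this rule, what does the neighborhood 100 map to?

At position 0 the neighborhood is 100; the next row has 0 there.

0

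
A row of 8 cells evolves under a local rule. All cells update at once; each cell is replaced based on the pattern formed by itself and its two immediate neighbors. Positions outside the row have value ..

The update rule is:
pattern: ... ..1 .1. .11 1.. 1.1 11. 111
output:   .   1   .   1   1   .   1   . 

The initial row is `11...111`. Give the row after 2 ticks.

1.1.11..

tick 1: 111.11.1
tick 2: 1.1.11..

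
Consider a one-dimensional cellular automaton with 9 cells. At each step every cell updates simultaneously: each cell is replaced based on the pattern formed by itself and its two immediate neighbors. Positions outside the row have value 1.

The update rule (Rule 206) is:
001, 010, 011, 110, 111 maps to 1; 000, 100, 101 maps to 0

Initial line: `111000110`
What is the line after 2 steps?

111011110

111001110
111011110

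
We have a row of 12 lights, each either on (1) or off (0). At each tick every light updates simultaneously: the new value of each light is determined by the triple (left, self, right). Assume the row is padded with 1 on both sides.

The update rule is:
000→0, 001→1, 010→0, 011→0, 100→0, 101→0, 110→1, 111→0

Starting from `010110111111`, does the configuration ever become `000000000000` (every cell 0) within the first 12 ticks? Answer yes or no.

no

tick 1: 000010000000
tick 2: 000100000001
tick 3: 001000000010
tick 4: 010000000100
tick 5: 000000001001
tick 6: 000000010010
tick 7: 000000100100
tick 8: 000001001001
tick 9: 000010010010
tick 10: 000100100100
tick 11: 001001001001
tick 12: 010010010010
tick 12 is 010010010010, still not uniform 0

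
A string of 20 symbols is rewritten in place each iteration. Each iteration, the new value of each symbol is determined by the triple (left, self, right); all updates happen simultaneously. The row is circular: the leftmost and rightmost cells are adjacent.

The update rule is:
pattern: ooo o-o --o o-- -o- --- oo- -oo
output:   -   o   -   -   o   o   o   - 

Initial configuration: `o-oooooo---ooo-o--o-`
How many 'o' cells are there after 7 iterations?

10

iteration 1: oo-----o-o---ooo--oo
iteration 2: -o-ooo-ooo-o---o----
iteration 3: -oo--oo--ooo-o-o-ooo
iteration 4: o-o---o----oooooo--o
iteration 5: ooo-o-o-oo------o---
iteration 6: --oooooo-o-oooo-o-o-
iteration 7: o------oooo---ooooo-
count of o: 10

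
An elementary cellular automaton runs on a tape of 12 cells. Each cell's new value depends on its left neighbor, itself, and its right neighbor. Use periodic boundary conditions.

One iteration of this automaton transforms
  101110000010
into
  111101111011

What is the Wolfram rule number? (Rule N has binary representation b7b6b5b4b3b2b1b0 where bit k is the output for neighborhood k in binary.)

position 3: 111 → 1  (bit 7 = 1)
position 4: 110 → 0  (bit 6 = 0)
position 1: 101 → 1  (bit 5 = 1)
position 5: 100 → 1  (bit 4 = 1)
position 2: 011 → 1  (bit 3 = 1)
position 0: 010 → 1  (bit 2 = 1)
position 9: 001 → 0  (bit 1 = 0)
position 6: 000 → 1  (bit 0 = 1)
bits b7..b0 = 10111101 = 189

189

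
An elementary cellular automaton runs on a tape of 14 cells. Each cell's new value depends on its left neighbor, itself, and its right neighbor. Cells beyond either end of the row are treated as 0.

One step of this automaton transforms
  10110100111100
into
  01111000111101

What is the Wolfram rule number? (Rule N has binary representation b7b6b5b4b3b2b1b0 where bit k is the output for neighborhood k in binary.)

position 9: 111 → 1  (bit 7 = 1)
position 3: 110 → 1  (bit 6 = 1)
position 1: 101 → 1  (bit 5 = 1)
position 6: 100 → 0  (bit 4 = 0)
position 2: 011 → 1  (bit 3 = 1)
position 0: 010 → 0  (bit 2 = 0)
position 7: 001 → 0  (bit 1 = 0)
position 13: 000 → 1  (bit 0 = 1)
bits b7..b0 = 11101001 = 233

233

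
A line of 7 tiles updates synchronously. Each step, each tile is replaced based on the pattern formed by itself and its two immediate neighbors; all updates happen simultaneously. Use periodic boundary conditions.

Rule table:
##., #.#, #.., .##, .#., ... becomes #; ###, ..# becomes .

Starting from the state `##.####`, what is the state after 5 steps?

step 1: .###...
step 2: .#.####
step 3: ####..#
step 4: ...##.#
step 5: ##.####

##.####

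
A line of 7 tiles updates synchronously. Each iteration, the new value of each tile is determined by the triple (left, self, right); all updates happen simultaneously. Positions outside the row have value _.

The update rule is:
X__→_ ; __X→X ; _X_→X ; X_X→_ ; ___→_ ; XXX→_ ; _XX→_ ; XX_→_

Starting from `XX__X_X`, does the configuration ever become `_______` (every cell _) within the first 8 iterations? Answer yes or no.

iteration 1: ___XX_X
iteration 2: __X___X
iteration 3: _XX__XX
iteration 4: X___X__
iteration 5: X__XX__
iteration 6: X_X____
iteration 7: X_X____  (fixed point — unchanged through iteration 8)
iteration 8 is X_X____, still not uniform _

no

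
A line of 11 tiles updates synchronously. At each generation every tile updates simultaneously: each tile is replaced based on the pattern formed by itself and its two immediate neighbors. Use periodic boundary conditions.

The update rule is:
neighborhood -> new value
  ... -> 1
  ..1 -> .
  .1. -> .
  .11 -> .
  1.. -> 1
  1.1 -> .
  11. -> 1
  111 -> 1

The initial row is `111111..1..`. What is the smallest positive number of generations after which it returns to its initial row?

11

.111111..1.
..111111..1
1..111111..
.1..111111.
..1..111111
1..1..11111
11..1..1111
111..1..111
1111..1..11
11111..1..1
111111..1..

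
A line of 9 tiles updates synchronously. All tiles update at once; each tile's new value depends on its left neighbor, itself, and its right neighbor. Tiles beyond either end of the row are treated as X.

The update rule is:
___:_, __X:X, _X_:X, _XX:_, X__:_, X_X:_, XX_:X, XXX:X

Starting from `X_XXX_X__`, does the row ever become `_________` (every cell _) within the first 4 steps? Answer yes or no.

no

step 1: X__XX_X_X
step 2: X_X_X_X__
step 3: X_X_X_X_X
step 4: X_X_X_X__
step 4 is X_X_X_X__, still not uniform _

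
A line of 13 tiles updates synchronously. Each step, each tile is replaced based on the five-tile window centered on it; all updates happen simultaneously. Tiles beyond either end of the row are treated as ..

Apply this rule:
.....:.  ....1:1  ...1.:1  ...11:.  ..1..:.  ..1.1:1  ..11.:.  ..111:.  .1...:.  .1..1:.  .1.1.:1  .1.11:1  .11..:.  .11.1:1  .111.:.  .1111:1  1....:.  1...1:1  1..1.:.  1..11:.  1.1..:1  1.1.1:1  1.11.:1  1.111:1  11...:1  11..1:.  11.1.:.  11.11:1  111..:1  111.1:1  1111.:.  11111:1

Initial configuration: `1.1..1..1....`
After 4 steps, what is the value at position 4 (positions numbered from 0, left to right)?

111..........
..11.........
1...1........
..11.........
position 4 holds .

.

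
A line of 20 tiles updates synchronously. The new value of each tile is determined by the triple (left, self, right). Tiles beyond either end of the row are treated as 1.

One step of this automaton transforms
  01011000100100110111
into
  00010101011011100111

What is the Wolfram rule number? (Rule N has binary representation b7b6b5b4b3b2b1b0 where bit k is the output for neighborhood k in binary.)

154

position 18: 111 → 1  (bit 7 = 1)
position 4: 110 → 0  (bit 6 = 0)
position 0: 101 → 0  (bit 5 = 0)
position 5: 100 → 1  (bit 4 = 1)
position 3: 011 → 1  (bit 3 = 1)
position 1: 010 → 0  (bit 2 = 0)
position 7: 001 → 1  (bit 1 = 1)
position 6: 000 → 0  (bit 0 = 0)
bits b7..b0 = 10011010 = 154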